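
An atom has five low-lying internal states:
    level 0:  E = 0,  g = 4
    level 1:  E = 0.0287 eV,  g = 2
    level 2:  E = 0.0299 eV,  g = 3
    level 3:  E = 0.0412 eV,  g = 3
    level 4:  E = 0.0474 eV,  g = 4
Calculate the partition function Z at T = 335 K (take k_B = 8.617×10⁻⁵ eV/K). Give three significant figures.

k_BT = 8.617×10⁻⁵ × 335 K = 0.028867 eV.
Eᵢ/kT = 0, 0.99421, 1.0358, 1.4272, 1.6420.
Z = Σ gᵢe^(−Eᵢ/kT) = 4·e^(−0) + 2·e^(−0.99421) + 3·e^(−1.0358) + 3·e^(−1.4272) + 4·e^(−1.6420) = 4.0000 + 0.74003 + 1.0648 + 0.71994 + 0.77437 = 7.2991.

Z = 7.30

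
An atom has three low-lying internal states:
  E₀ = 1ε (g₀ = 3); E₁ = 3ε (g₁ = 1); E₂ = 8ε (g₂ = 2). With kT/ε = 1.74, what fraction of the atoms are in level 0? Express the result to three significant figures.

Eᵢ/kT = 0.57471, 1.7241, 4.5977.
Z = Σ gᵢe^(−Eᵢ/kT) = 3·e^(−0.57471) + 1·e^(−1.7241) + 2·e^(−4.5977) = 1.6886 + 0.17833 + 0.020150 = 1.8871.
P₀ = g₀ e^(−E₀/kT) / Z = 1.6886/1.8871 = 0.895.

0.895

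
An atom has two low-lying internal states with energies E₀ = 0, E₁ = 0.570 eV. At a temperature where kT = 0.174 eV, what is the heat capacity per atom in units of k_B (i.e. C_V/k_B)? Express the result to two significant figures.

Eᵢ/kT = 0, 3.276.
Z = Σ e^(−Eᵢ/kT) = e^(−0) + e^(−3.276) = 1.000 + 0.03778 = 1.038.
⟨E⟩ = 0.02075 eV, ⟨E²⟩ = 0.01183 eV².
C_V/k_B = (⟨E²⟩ − ⟨E⟩²)/(kT)² = (0.01183 − 0.0004306)/0.03028 = 0.38.

0.38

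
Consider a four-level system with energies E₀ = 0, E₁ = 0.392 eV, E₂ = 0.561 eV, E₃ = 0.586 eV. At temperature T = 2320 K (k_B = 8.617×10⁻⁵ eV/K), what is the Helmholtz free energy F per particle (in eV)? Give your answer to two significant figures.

k_BT = 8.617×10⁻⁵ × 2320 K = 0.1999 eV.
Eᵢ/kT = 0, 1.961, 2.806, 2.931.
Z = Σ e^(−Eᵢ/kT) = e^(−0) + e^(−1.961) + e^(−2.806) + e^(−2.931) = 1.000 + 0.1407 + 0.06045 + 0.05334 = 1.254.
F = −kT ln Z = −0.1999 × ln(1.254) = −0.1999 × 0.2263 = -0.045 eV.

-0.045 eV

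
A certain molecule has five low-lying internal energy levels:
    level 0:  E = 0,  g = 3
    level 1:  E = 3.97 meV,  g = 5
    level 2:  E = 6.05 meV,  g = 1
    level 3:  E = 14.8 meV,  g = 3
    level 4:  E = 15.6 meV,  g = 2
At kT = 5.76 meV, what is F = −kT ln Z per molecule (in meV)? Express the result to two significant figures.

-11 meV

Eᵢ/kT = 0, 0.6892, 1.050, 2.569, 2.708.
Z = Σ gᵢe^(−Eᵢ/kT) = 3·e^(−0) + 5·e^(−0.6892) + 1·e^(−1.050) + 3·e^(−2.569) + 2·e^(−2.708) = 3.000 + 2.510 + 0.3499 + 0.2298 + 0.1333 = 6.223.
F = −kT ln Z = −5.76 × ln(6.223) = −5.76 × 1.828 = -11 meV.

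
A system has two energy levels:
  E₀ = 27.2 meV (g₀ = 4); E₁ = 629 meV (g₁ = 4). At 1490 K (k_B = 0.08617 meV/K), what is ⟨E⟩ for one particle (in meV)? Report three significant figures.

32.7 meV

k_BT = 0.08617 × 1490 K = 128.39 meV.
Eᵢ/kT = 0.21185, 4.8991.
Z = Σ gᵢe^(−Eᵢ/kT) = 4·e^(−0.21185) + 4·e^(−4.8991) = 3.2363 + 0.029813 = 3.2661.
⟨E⟩ = Σ Eᵢ gᵢe^(−Eᵢ/kT) / Z = (27.2·3.2363 + 629·0.029813) / 3.2661 = 32.7 meV.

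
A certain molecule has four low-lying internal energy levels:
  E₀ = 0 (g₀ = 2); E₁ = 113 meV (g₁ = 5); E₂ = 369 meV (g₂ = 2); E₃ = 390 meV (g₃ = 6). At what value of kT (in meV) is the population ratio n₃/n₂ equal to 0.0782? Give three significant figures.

n₃/n₂ = (g₃/g₂) exp[−(E₃−E₂)/kT] = 0.0782.
⇒ (E₃−E₂)/kT = ln((6/2)/0.0782) = ln(38.363) = 3.6471.
kT = 21 meV / 3.6471 = 5.76 meV.

5.76 meV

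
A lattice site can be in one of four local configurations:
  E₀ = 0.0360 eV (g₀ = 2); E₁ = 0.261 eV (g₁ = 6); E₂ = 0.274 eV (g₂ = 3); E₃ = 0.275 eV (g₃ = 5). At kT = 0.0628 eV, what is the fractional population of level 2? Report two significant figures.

Eᵢ/kT = 0.5732, 4.156, 4.363, 4.379.
Z = Σ gᵢe^(−Eᵢ/kT) = 2·e^(−0.5732) + 6·e^(−4.156) + 3·e^(−4.363) + 5·e^(−4.379) = 1.127 + 0.09402 + 0.03822 + 0.06269 = 1.322.
P₂ = g₂ e^(−E₂/kT) / Z = 0.03822/1.322 = 0.029.

0.029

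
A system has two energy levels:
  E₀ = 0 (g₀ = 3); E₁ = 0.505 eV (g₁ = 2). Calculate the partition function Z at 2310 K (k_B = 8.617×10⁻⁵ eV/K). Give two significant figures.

Z = 3.2

k_BT = 8.617×10⁻⁵ × 2310 K = 0.1991 eV.
Eᵢ/kT = 0, 2.536.
Z = Σ gᵢe^(−Eᵢ/kT) = 3·e^(−0) + 2·e^(−2.536) = 3.000 + 0.1584 = 3.158.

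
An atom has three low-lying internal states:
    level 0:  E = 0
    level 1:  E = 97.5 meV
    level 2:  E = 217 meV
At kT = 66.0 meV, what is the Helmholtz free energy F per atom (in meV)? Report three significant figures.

Eᵢ/kT = 0, 1.4773, 3.2879.
Z = Σ e^(−Eᵢ/kT) = e^(−0) + e^(−1.4773) + e^(−3.2879) = 1.0000 + 0.22825 + 0.037332 = 1.2656.
F = −kT ln Z = −66.0 × ln(1.2656) = −66.0 × 0.23555 = -15.5 meV.

-15.5 meV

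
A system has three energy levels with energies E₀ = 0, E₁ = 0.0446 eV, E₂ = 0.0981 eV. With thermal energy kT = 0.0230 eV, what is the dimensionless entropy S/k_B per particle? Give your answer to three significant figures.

0.439

Eᵢ/kT = 0, 1.9391, 4.2652.
Z = Σ e^(−Eᵢ/kT) = e^(−0) + e^(−1.9391) + e^(−4.2652) = 1.0000 + 0.14383 + 0.014049 = 1.1579.
⟨E⟩ = Σ EᵢPᵢ = 0.0067303 eV.
S/k_B = ln Z + ⟨E⟩/kT = ln(1.1579) + 0.0067303/0.0230 = 0.14661 + 0.29262 = 0.439.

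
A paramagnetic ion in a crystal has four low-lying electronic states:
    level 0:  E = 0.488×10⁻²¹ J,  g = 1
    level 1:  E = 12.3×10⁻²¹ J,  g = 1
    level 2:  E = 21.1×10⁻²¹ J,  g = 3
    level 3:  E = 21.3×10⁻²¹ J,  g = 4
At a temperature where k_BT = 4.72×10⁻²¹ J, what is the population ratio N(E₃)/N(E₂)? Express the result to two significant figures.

1.3

n₃/n₂ = (g₃/g₂) exp[−(E₃−E₂)/kT] = (4/3) × exp(−(0.2 ×10⁻²¹ J)/(4.72 ×10⁻²¹ J)) = (4/3) × exp(-0.04237) = 1.3.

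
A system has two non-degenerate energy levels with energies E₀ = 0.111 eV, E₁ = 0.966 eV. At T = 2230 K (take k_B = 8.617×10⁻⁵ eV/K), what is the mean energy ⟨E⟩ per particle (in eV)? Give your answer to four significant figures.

k_BT = 8.617×10⁻⁵ × 2230 K = 0.192159 eV.
Eᵢ/kT = 0.577647, 5.02709.
Z = Σ e^(−Eᵢ/kT) = e^(−0.577647) + e^(−5.02709) = 0.561217 + 0.00655787 = 0.567775.
⟨E⟩ = Σ Eᵢ e^(−Eᵢ/kT) / Z = (0.111·0.561217 + 0.966·0.00655787) / 0.567775 = 0.1209 eV.

0.1209 eV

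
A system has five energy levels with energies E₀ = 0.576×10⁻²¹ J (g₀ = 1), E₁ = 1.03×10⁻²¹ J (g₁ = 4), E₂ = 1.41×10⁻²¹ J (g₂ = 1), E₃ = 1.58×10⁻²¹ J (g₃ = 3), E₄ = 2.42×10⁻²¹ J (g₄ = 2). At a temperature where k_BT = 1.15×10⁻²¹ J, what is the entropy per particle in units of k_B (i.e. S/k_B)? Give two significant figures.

Eᵢ/kT = 0.5009, 0.8957, 1.226, 1.374, 2.104.
Z = Σ gᵢe^(−Eᵢ/kT) = 1·e^(−0.5009) + 4·e^(−0.8957) + 1·e^(−1.226) + 3·e^(−1.374) + 2·e^(−2.104) = 0.6060 + 1.633 + 0.2935 + 0.7593 + 0.2439 = 3.536.
⟨E⟩ = Σ EᵢPᵢ = 1.198 ×10⁻²¹ J.
S/k_B = ln Z + ⟨E⟩/kT = ln(3.536) + 1.198/1.15 = 1.263 + 1.042 = 2.3.

2.3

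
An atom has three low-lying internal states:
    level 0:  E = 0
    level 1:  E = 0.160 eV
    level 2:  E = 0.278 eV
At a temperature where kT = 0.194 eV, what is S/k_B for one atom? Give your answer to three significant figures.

0.936

Eᵢ/kT = 0, 0.82474, 1.4330.
Z = Σ e^(−Eᵢ/kT) = e^(−0) + e^(−0.82474) + e^(−1.4330) = 1.0000 + 0.43835 + 0.23859 = 1.6769.
⟨E⟩ = Σ EᵢPᵢ = 0.081379 eV.
S/k_B = ln Z + ⟨E⟩/kT = ln(1.6769) + 0.081379/0.194 = 0.51695 + 0.41948 = 0.936.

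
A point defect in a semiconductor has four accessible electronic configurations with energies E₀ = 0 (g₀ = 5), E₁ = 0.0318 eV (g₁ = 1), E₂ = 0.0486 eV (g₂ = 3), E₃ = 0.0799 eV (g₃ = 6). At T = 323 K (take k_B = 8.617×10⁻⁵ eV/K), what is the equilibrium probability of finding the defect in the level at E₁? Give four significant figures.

k_BT = 8.617×10⁻⁵ × 323 K = 0.0278329 eV.
Eᵢ/kT = 0, 1.14253, 1.74613, 2.87070.
Z = Σ gᵢe^(−Eᵢ/kT) = 5·e^(−0) + 1·e^(−1.14253) + 3·e^(−1.74613) + 6·e^(−2.87070) = 5.00000 + 0.319011 + 0.523343 + 0.339956 = 6.18231.
P₁ = g₁ e^(−E₁/kT) / Z = 0.319011/6.18231 = 0.05160.

0.05160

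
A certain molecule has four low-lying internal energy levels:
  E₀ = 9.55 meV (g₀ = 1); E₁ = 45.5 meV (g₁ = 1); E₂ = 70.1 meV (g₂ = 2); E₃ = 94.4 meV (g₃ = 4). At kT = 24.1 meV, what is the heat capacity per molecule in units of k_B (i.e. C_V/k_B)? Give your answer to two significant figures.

1.4

Eᵢ/kT = 0.3963, 1.888, 2.909, 3.917.
Z = Σ gᵢe^(−Eᵢ/kT) = 1·e^(−0.3963) + 1·e^(−1.888) + 2·e^(−2.909) + 4·e^(−3.917) = 0.6728 + 0.1514 + 0.1091 + 0.07960 = 1.013.
⟨E⟩ = 28.11 meV, ⟨E²⟩ = 1599 meV².
C_V/k_B = (⟨E²⟩ − ⟨E⟩²)/(kT)² = (1599 − 790.2)/580.8 = 1.4.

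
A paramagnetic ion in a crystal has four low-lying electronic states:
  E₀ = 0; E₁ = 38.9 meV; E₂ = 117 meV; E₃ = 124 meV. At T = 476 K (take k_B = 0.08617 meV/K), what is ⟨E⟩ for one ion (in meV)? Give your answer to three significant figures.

k_BT = 0.08617 × 476 K = 41.017 meV.
Eᵢ/kT = 0, 0.94839, 2.8525, 3.0231.
Z = Σ e^(−Eᵢ/kT) = e^(−0) + e^(−0.94839) + e^(−2.8525) + e^(−3.0231) = 1.0000 + 0.38736 + 0.057700 + 0.048650 = 1.4937.
⟨E⟩ = Σ Eᵢ e^(−Eᵢ/kT) / Z = (0·1.0000 + 38.9·0.38736 + 117·0.057700 + 124·0.048650) / 1.4937 = 18.6 meV.

18.6 meV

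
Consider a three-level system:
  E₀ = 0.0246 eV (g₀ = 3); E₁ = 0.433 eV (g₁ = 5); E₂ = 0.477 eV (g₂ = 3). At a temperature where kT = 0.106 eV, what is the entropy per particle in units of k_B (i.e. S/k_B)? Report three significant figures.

Eᵢ/kT = 0.23208, 4.0849, 4.5000.
Z = Σ gᵢe^(−Eᵢ/kT) = 3·e^(−0.23208) + 5·e^(−4.0849) + 3·e^(−4.5000) = 2.3786 + 0.084124 + 0.033327 = 2.4961.
⟨E⟩ = Σ EᵢPᵢ = 0.044404 eV.
S/k_B = ln Z + ⟨E⟩/kT = ln(2.4961) + 0.044404/0.106 = 0.91473 + 0.41891 = 1.33.

1.33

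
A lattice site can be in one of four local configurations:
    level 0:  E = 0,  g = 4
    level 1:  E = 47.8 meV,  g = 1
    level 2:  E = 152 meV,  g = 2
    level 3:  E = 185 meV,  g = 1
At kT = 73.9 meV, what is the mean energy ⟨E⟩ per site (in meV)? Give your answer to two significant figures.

Eᵢ/kT = 0, 0.6468, 2.057, 2.503.
Z = Σ gᵢe^(−Eᵢ/kT) = 4·e^(−0) + 1·e^(−0.6468) + 2·e^(−2.057) + 1·e^(−2.503) = 4.000 + 0.5237 + 0.2557 + 0.08184 = 4.861.
⟨E⟩ = Σ Eᵢ gᵢe^(−Eᵢ/kT) / Z = (0·4.000 + 47.8·0.5237 + 152·0.2557 + 185·0.08184) / 4.861 = 16 meV.

16 meV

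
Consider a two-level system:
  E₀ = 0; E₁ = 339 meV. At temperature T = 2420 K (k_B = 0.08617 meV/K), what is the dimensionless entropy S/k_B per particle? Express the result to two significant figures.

k_BT = 0.08617 × 2420 K = 208.5 meV.
Eᵢ/kT = 0, 1.626.
Z = Σ e^(−Eᵢ/kT) = e^(−0) + e^(−1.626) = 1.000 + 0.1967 = 1.197.
⟨E⟩ = Σ EᵢPᵢ = 55.71 meV.
S/k_B = ln Z + ⟨E⟩/kT = ln(1.197) + 55.71/208.5 = 0.1798 + 0.2672 = 0.45.

0.45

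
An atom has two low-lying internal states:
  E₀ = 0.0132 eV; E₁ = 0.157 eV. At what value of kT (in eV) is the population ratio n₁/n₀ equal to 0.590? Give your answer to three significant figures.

0.273 eV

n₁/n₀ = exp[−(E₁−E₀)/kT] = 0.590.
⇒ (E₁−E₀)/kT = ln(1/0.590) = ln(1.6949) = 0.52762.
kT = 0.1438 eV / 0.52762 = 0.273 eV.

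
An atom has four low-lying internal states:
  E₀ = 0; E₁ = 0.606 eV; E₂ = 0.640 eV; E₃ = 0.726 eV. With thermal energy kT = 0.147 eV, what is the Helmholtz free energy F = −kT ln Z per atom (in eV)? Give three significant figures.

-0.00523 eV

Eᵢ/kT = 0, 4.1224, 4.3537, 4.9388.
Z = Σ e^(−Eᵢ/kT) = e^(−0) + e^(−4.1224) + e^(−4.3537) + e^(−4.9388) = 1.0000 + 0.016206 + 0.012859 + 0.0071632 = 1.0362.
F = −kT ln Z = −0.147 × ln(1.0362) = −0.147 × 0.035560 = -0.00523 eV.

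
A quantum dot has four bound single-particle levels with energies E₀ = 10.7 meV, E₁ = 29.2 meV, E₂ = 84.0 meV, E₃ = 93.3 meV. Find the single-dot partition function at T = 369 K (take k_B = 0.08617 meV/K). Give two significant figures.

Z = 1.2

k_BT = 0.08617 × 369 K = 31.80 meV.
Eᵢ/kT = 0.3365, 0.9182, 2.642, 2.934.
Z = Σ e^(−Eᵢ/kT) = e^(−0.3365) + e^(−0.9182) + e^(−2.642) + e^(−2.934) = 0.7143 + 0.3992 + 0.07122 + 0.05318 = 1.238.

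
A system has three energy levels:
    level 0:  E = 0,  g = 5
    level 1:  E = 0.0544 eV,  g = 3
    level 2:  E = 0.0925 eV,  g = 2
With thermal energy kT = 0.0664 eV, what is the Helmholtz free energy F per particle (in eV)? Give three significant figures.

Eᵢ/kT = 0, 0.81928, 1.3931.
Z = Σ gᵢe^(−Eᵢ/kT) = 5·e^(−0) + 3·e^(−0.81928) + 2·e^(−1.3931) = 5.0000 + 1.3222 + 0.49661 = 6.8188.
F = −kT ln Z = −0.0664 × ln(6.8188) = −0.0664 × 1.9197 = -0.127 eV.

-0.127 eV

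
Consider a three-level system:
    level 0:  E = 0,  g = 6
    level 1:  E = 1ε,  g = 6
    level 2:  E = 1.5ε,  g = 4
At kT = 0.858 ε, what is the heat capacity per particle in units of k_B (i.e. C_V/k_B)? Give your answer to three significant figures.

0.388

Eᵢ/kT = 0, 1.1655, 1.7483.
Z = Σ gᵢe^(−Eᵢ/kT) = 6·e^(−0) + 6·e^(−1.1655) + 4·e^(−1.7483) = 6.0000 + 1.8706 + 0.69628 = 8.5669.
⟨E⟩ = 0.34027 ε, ⟨E²⟩ = 0.40122 ε².
C_V/k_B = (⟨E²⟩ − ⟨E⟩²)/(kT)² = (0.40122 − 0.11578)/0.73616 = 0.388.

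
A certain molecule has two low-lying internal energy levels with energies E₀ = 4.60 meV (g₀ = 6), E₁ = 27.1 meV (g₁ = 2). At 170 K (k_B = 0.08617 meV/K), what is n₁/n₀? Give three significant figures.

k_BT = 0.08617 × 170 K = 14.649 meV.
n₁/n₀ = (g₁/g₀) exp[−(E₁−E₀)/kT] = (2/6) × exp(−(22.50 meV)/(14.649 meV)) = (2/6) × exp(-1.5359) = 0.0718.

0.0718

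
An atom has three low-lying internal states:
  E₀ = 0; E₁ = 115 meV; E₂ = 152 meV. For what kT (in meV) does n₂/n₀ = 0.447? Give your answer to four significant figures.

188.8 meV

n₂/n₀ = exp[−(E₂−E₀)/kT] = 0.447.
⇒ (E₂−E₀)/kT = ln(1/0.447) = ln(2.23714) = 0.805198.
kT = 152 meV / 0.805198 = 188.8 meV.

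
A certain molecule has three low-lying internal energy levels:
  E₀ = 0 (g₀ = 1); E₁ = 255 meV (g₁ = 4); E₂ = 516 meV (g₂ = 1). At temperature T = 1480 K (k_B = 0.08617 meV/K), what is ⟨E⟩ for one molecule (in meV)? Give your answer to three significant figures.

94.4 meV

k_BT = 0.08617 × 1480 K = 127.53 meV.
Eᵢ/kT = 0, 1.9995, 4.0461.
Z = Σ gᵢe^(−Eᵢ/kT) = 1·e^(−0) + 4·e^(−1.9995) + 1·e^(−4.0461) = 1.0000 + 0.54161 + 0.017490 = 1.5591.
⟨E⟩ = Σ Eᵢ gᵢe^(−Eᵢ/kT) / Z = (0·1.0000 + 255·0.54161 + 516·0.017490) / 1.5591 = 94.4 meV.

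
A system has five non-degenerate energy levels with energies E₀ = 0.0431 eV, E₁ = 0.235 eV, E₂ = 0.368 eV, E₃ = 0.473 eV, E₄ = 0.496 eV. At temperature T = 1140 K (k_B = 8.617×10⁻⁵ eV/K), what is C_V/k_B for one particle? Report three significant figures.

0.988

k_BT = 8.617×10⁻⁵ × 1140 K = 0.098234 eV.
Eᵢ/kT = 0.43875, 2.3922, 3.7462, 4.8150, 5.0492.
Z = Σ e^(−Eᵢ/kT) = e^(−0.43875) + e^(−2.3922) + e^(−3.7462) + e^(−4.8150) + e^(−5.0492) = 0.64484 + 0.091428 + 0.023607 + 0.0081072 + 0.0064145 = 0.77440.
⟨E⟩ = 0.083913 eV, ⟨E²⟩ = 0.016575 eV².
C_V/k_B = (⟨E²⟩ − ⟨E⟩²)/(kT)² = (0.016575 − 0.0070414)/0.0096499 = 0.988.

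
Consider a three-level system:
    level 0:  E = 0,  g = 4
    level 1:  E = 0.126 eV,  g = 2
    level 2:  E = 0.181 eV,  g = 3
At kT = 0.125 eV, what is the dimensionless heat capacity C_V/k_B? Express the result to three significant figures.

Eᵢ/kT = 0, 1.0080, 1.4480.
Z = Σ gᵢe^(−Eᵢ/kT) = 4·e^(−0) + 2·e^(−1.0080) + 3·e^(−1.4480) = 4.0000 + 0.72990 + 0.70512 = 5.4350.
⟨E⟩ = 0.040404 eV, ⟨E²⟩ = 0.0063824 eV².
C_V/k_B = (⟨E²⟩ − ⟨E⟩²)/(kT)² = (0.0063824 − 0.0016325)/0.015625 = 0.304.

0.304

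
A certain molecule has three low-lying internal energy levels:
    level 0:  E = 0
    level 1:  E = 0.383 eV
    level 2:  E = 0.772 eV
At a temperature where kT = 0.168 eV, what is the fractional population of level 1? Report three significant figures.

Eᵢ/kT = 0, 2.2798, 4.5952.
Z = Σ e^(−Eᵢ/kT) = e^(−0) + e^(−2.2798) + e^(−4.5952) = 1.0000 + 0.10230 + 0.010100 = 1.1124.
P₁ = e^(−E₁/kT) / Z = 0.10230/1.1124 = 0.0920.

0.0920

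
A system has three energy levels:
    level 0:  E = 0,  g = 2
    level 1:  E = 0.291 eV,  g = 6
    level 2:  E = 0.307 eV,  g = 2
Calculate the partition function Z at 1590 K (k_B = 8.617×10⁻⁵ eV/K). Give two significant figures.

k_BT = 8.617×10⁻⁵ × 1590 K = 0.1370 eV.
Eᵢ/kT = 0, 2.124, 2.241.
Z = Σ gᵢe^(−Eᵢ/kT) = 2·e^(−0) + 6·e^(−2.124) + 2·e^(−2.241) = 2.000 + 0.7173 + 0.2127 = 2.930.

Z = 2.9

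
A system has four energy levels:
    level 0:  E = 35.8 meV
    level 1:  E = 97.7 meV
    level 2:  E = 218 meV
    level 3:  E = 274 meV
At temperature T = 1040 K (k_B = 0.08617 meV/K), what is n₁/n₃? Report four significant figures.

k_BT = 0.08617 × 1040 K = 89.6168 meV.
n₁/n₃ = exp[−(E₁−E₃)/kT] = exp(−(-176.3 meV)/(89.6168 meV)) = exp(1.96727) = 7.151.

7.151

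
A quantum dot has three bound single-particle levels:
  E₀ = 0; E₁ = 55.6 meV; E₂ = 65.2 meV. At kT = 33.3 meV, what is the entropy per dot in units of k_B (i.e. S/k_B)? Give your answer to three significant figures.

Eᵢ/kT = 0, 1.6697, 1.9580.
Z = Σ e^(−Eᵢ/kT) = e^(−0) + e^(−1.6697) + e^(−1.9580) = 1.0000 + 0.18830 + 0.14114 = 1.3294.
⟨E⟩ = Σ EᵢPᵢ = 14.798 meV.
S/k_B = ln Z + ⟨E⟩/kT = ln(1.3294) + 14.798/33.3 = 0.28473 + 0.44438 = 0.729.

0.729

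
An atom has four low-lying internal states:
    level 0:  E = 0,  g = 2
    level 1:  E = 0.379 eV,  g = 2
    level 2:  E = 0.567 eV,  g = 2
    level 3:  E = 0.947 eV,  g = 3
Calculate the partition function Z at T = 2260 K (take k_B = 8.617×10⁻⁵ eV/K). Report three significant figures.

k_BT = 8.617×10⁻⁵ × 2260 K = 0.19474 eV.
Eᵢ/kT = 0, 1.9462, 2.9116, 4.8629.
Z = Σ gᵢe^(−Eᵢ/kT) = 2·e^(−0) + 2·e^(−1.9462) + 2·e^(−2.9116) + 3·e^(−4.8629) = 2.0000 + 0.28563 + 0.10878 + 0.023184 = 2.4176.

Z = 2.42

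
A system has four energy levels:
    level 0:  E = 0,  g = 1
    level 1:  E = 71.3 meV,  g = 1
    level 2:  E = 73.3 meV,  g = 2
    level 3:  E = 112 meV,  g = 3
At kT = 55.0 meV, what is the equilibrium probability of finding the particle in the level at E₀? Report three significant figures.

0.456

Eᵢ/kT = 0, 1.2964, 1.3327, 2.0364.
Z = Σ gᵢe^(−Eᵢ/kT) = 1·e^(−0) + 1·e^(−1.2964) + 2·e^(−1.3327) + 3·e^(−2.0364) = 1.0000 + 0.27351 + 0.52753 + 0.39149 = 2.1925.
P₀ = g₀ e^(−E₀/kT) / Z = 1.0000/2.1925 = 0.456.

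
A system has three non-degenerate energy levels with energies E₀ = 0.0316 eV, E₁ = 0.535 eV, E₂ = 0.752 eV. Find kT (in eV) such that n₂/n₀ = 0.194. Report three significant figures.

0.439 eV

n₂/n₀ = exp[−(E₂−E₀)/kT] = 0.194.
⇒ (E₂−E₀)/kT = ln(1/0.194) = ln(5.1546) = 1.6399.
kT = 0.7204 eV / 1.6399 = 0.439 eV.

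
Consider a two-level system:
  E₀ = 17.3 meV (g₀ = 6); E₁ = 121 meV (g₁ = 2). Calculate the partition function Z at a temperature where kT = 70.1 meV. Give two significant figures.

Eᵢ/kT = 0.2468, 1.726.
Z = Σ gᵢe^(−Eᵢ/kT) = 6·e^(−0.2468) + 2·e^(−1.726) = 4.688 + 0.3560 = 5.044.

Z = 5.0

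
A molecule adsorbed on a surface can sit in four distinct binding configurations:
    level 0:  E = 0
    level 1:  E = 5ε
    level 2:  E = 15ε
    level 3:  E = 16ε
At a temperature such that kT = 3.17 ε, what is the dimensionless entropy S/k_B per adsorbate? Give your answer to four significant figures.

0.5276

Eᵢ/kT = 0, 1.57729, 4.73186, 5.04732.
Z = Σ e^(−Eᵢ/kT) = e^(−0) + e^(−1.57729) + e^(−4.73186) + e^(−5.04732) = 1.00000 + 0.206534 + 0.00881007 + 0.00642653 = 1.22177.
⟨E⟩ = Σ EᵢPᵢ = 1.03755 ε.
S/k_B = ln Z + ⟨E⟩/kT = ln(1.22177) + 1.03755/3.17 = 0.200301 + 0.327303 = 0.5276.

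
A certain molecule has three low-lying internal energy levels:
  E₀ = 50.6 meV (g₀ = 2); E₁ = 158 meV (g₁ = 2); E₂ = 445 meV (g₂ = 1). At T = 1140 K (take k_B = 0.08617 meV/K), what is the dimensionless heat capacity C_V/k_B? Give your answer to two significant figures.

0.32

k_BT = 0.08617 × 1140 K = 98.23 meV.
Eᵢ/kT = 0.5151, 1.608, 4.530.
Z = Σ gᵢe^(−Eᵢ/kT) = 2·e^(−0.5151) + 2·e^(−1.608) + 1·e^(−4.530) = 1.195 + 0.4006 + 0.01078 = 1.606.
⟨E⟩ = 80.05 meV, ⟨E²⟩ = 9461 meV².
C_V/k_B = (⟨E²⟩ − ⟨E⟩²)/(kT)² = (9461 − 6408)/9649 = 0.32.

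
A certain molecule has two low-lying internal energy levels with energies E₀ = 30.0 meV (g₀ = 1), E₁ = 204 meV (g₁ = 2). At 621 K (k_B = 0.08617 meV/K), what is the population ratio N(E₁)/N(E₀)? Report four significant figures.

0.07742

k_BT = 0.08617 × 621 K = 53.5116 meV.
n₁/n₀ = (g₁/g₀) exp[−(E₁−E₀)/kT] = (2/1) × exp(−(174.0 meV)/(53.5116 meV)) = (2/1) × exp(-3.25163) = 0.07742.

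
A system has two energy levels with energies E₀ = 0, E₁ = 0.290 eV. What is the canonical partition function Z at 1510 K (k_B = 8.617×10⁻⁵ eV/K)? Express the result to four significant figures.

Z = 1.108

k_BT = 8.617×10⁻⁵ × 1510 K = 0.130117 eV.
Eᵢ/kT = 0, 2.22876.
Z = Σ e^(−Eᵢ/kT) = e^(−0) + e^(−2.22876) = 1.00000 + 0.107662 = 1.10766.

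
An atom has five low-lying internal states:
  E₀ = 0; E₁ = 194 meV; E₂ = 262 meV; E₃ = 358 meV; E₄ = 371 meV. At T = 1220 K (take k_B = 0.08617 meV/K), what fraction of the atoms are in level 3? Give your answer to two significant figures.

k_BT = 0.08617 × 1220 K = 105.1 meV.
Eᵢ/kT = 0, 1.846, 2.493, 3.406, 3.530.
Z = Σ e^(−Eᵢ/kT) = e^(−0) + e^(−1.846) + e^(−2.493) + e^(−3.406) + e^(−3.530) = 1.000 + 0.1579 + 0.08266 + 0.03317 + 0.02930 = 1.303.
P₃ = e^(−E₃/kT) / Z = 0.03317/1.303 = 0.025.

0.025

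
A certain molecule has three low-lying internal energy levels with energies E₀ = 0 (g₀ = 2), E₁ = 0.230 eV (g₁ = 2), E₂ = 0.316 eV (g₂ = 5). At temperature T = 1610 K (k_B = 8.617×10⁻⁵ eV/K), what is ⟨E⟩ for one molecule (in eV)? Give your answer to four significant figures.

0.08627 eV

k_BT = 8.617×10⁻⁵ × 1610 K = 0.138734 eV.
Eᵢ/kT = 0, 1.65785, 2.27774.
Z = Σ gᵢe^(−Eᵢ/kT) = 2·e^(−0) + 2·e^(−1.65785) + 5·e^(−2.27774) = 2.00000 + 0.381096 + 0.512578 = 2.89367.
⟨E⟩ = Σ Eᵢ gᵢe^(−Eᵢ/kT) / Z = (0·2.00000 + 0.230·0.381096 + 0.316·0.512578) / 2.89367 = 0.08627 eV.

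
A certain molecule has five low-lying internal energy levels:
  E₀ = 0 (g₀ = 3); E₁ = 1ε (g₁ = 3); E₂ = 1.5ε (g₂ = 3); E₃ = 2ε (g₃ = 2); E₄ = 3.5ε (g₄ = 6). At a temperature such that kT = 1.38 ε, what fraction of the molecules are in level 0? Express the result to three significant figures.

0.468

Eᵢ/kT = 0, 0.72464, 1.0870, 1.4493, 2.5362.
Z = Σ gᵢe^(−Eᵢ/kT) = 3·e^(−0) + 3·e^(−0.72464) + 3·e^(−1.0870) + 2·e^(−1.4493) + 6·e^(−2.5362) = 3.0000 + 1.4535 + 1.0117 + 0.46947 + 0.47500 = 6.4097.
P₀ = g₀ e^(−E₀/kT) / Z = 3.0000/6.4097 = 0.468.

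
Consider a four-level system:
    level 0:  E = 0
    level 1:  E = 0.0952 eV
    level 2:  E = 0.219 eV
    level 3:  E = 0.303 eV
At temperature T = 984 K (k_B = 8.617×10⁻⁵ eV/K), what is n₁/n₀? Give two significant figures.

k_BT = 8.617×10⁻⁵ × 984 K = 0.08479 eV.
n₁/n₀ = exp[−(E₁−E₀)/kT] = exp(−(0.0952 eV)/(0.08479 eV)) = exp(-1.123) = 0.33.

0.33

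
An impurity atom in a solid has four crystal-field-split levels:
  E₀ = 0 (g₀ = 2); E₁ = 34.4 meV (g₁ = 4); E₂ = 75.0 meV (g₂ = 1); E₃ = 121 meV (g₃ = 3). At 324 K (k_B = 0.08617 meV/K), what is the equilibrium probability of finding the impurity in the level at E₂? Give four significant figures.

k_BT = 0.08617 × 324 K = 27.9191 meV.
Eᵢ/kT = 0, 1.23213, 2.68633, 4.33395.
Z = Σ gᵢe^(−Eᵢ/kT) = 2·e^(−0) + 4·e^(−1.23213) + 1·e^(−2.68633) + 3·e^(−4.33395) = 2.00000 + 1.16668 + 0.0681305 + 0.0393469 = 3.27416.
P₂ = g₂ e^(−E₂/kT) / Z = 0.0681305/3.27416 = 0.02081.

0.02081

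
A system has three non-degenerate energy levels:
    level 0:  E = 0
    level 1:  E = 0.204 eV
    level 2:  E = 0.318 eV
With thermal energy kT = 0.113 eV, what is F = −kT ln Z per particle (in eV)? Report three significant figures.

-0.0229 eV

Eᵢ/kT = 0, 1.8053, 2.8142.
Z = Σ e^(−Eᵢ/kT) = e^(−0) + e^(−1.8053) + e^(−2.8142) = 1.0000 + 0.16443 + 0.059953 = 1.2244.
F = −kT ln Z = −0.113 × ln(1.2244) = −0.113 × 0.20245 = -0.0229 eV.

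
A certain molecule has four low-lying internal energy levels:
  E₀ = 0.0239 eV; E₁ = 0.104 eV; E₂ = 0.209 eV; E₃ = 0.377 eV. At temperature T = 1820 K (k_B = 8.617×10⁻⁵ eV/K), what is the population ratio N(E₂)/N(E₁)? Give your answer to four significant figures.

k_BT = 8.617×10⁻⁵ × 1820 K = 0.156829 eV.
n₂/n₁ = exp[−(E₂−E₁)/kT] = exp(−(0.105 eV)/(0.156829 eV)) = exp(-0.669519) = 0.5120.

0.5120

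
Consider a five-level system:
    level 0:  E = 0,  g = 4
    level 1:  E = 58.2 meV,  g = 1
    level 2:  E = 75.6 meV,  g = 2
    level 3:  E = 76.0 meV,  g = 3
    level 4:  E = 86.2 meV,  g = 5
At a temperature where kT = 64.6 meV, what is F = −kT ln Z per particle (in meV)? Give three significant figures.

-128 meV

Eᵢ/kT = 0, 0.90093, 1.1703, 1.1765, 1.3344.
Z = Σ gᵢe^(−Eᵢ/kT) = 4·e^(−0) + 1·e^(−0.90093) + 2·e^(−1.1703) + 3·e^(−1.1765) + 5·e^(−1.3344) = 4.0000 + 0.40619 + 0.62055 + 0.92507 + 1.3166 = 7.2684.
F = −kT ln Z = −64.6 × ln(7.2684) = −64.6 × 1.9835 = -128 meV.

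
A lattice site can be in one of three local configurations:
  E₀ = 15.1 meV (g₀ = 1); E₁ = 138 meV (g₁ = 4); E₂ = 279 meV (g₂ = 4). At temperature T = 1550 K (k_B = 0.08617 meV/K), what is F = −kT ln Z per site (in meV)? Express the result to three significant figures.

k_BT = 0.08617 × 1550 K = 133.56 meV.
Eᵢ/kT = 0.11306, 1.0332, 2.0889.
Z = Σ gᵢe^(−Eᵢ/kT) = 1·e^(−0.11306) + 4·e^(−1.0332) + 4·e^(−2.0889) = 0.89310 + 1.4235 + 0.49529 = 2.8119.
F = −kT ln Z = −133.56 × ln(2.8119) = −133.56 × 1.0339 = -138 meV.

-138 meV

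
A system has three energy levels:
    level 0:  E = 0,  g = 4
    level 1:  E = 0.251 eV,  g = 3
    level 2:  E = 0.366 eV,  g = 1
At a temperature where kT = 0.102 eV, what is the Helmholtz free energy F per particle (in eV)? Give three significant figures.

-0.148 eV

Eᵢ/kT = 0, 2.4608, 3.5882.
Z = Σ gᵢe^(−Eᵢ/kT) = 4·e^(−0) + 3·e^(−2.4608) + 1·e^(−3.5882) = 4.0000 + 0.25610 + 0.027648 = 4.2837.
F = −kT ln Z = −0.102 × ln(4.2837) = −0.102 × 1.4548 = -0.148 eV.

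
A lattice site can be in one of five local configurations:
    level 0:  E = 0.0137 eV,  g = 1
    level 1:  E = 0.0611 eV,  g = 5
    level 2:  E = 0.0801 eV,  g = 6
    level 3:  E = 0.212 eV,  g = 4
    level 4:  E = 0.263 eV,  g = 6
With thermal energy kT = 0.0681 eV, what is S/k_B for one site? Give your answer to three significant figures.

Eᵢ/kT = 0.20117, 0.89721, 1.1762, 3.1131, 3.8620.
Z = Σ gᵢe^(−Eᵢ/kT) = 1·e^(−0.20117) + 5·e^(−0.89721) + 6·e^(−1.1762) + 4·e^(−3.1131) + 6·e^(−3.8620) = 0.81777 + 2.0385 + 1.8507 + 0.17785 + 0.12616 = 5.0110.
⟨E⟩ = Σ EᵢPᵢ = 0.070820 eV.
S/k_B = ln Z + ⟨E⟩/kT = ln(5.0110) + 0.070820/0.0681 = 1.6116 + 1.0399 = 2.65.

2.65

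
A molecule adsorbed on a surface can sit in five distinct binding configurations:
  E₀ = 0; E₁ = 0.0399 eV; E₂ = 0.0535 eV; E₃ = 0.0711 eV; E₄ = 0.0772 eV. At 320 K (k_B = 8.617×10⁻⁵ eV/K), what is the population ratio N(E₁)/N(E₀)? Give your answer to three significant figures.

0.235

k_BT = 8.617×10⁻⁵ × 320 K = 0.027574 eV.
n₁/n₀ = exp[−(E₁−E₀)/kT] = exp(−(0.0399 eV)/(0.027574 eV)) = exp(-1.4470) = 0.235.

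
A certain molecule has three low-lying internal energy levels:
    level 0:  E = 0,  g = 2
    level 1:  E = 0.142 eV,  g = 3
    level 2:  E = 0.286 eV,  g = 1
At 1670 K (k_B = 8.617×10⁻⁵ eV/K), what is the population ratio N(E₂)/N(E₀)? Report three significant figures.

k_BT = 8.617×10⁻⁵ × 1670 K = 0.14390 eV.
n₂/n₀ = (g₂/g₀) exp[−(E₂−E₀)/kT] = (1/2) × exp(−(0.286 eV)/(0.14390 eV)) = (1/2) × exp(-1.9875) = 0.0685.

0.0685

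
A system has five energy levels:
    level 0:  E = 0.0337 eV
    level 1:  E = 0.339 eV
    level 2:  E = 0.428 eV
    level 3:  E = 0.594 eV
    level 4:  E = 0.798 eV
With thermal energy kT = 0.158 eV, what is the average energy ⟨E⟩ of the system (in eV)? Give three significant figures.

0.112 eV

Eᵢ/kT = 0.21329, 2.1456, 2.7089, 3.7595, 5.0506.
Z = Σ e^(−Eᵢ/kT) = e^(−0.21329) + e^(−2.1456) + e^(−2.7089) + e^(−3.7595) + e^(−5.0506) = 0.80792 + 0.11700 + 0.066610 + 0.023295 + 0.0064055 = 1.0212.
⟨E⟩ = Σ Eᵢ e^(−Eᵢ/kT) / Z = (0.0337·0.80792 + 0.339·0.11700 + 0.428·0.066610 + 0.594·0.023295 + 0.798·0.0064055) / 1.0212 = 0.112 eV.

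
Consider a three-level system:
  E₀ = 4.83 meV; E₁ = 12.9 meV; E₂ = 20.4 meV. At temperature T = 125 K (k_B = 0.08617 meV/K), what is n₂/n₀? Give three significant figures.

k_BT = 0.08617 × 125 K = 10.771 meV.
n₂/n₀ = exp[−(E₂−E₀)/kT] = exp(−(15.57 meV)/(10.771 meV)) = exp(-1.4455) = 0.236.

0.236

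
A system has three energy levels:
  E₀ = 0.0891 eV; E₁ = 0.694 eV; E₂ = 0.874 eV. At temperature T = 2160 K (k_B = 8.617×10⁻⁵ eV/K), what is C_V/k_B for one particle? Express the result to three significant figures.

0.606

k_BT = 8.617×10⁻⁵ × 2160 K = 0.18613 eV.
Eᵢ/kT = 0.47870, 3.7286, 4.6956.
Z = Σ e^(−Eᵢ/kT) = e^(−0.47870) + e^(−3.7286) + e^(−4.6956) = 0.61959 + 0.024026 + 0.0091354 = 0.65275.
⟨E⟩ = 0.12235 eV, ⟨E²⟩ = 0.035954 eV².
C_V/k_B = (⟨E²⟩ − ⟨E⟩²)/(kT)² = (0.035954 − 0.014970)/0.034644 = 0.606.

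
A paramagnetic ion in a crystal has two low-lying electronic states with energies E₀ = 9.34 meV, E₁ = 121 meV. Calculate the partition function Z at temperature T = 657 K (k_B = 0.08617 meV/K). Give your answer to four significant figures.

k_BT = 0.08617 × 657 K = 56.6137 meV.
Eᵢ/kT = 0.164978, 2.13729.
Z = Σ e^(−Eᵢ/kT) = e^(−0.164978) + e^(−2.13729) = 0.847912 + 0.117974 = 0.965886.

Z = 0.9659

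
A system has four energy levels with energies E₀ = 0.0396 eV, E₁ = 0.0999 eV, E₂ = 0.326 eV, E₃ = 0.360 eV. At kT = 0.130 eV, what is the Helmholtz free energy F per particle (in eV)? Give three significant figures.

Eᵢ/kT = 0.30462, 0.76846, 2.5077, 2.7692.
Z = Σ e^(−Eᵢ/kT) = e^(−0.30462) + e^(−0.76846) + e^(−2.5077) + e^(−2.7692) = 0.73740 + 0.46373 + 0.081455 + 0.062712 = 1.3453.
F = −kT ln Z = −0.130 × ln(1.3453) = −0.130 × 0.29662 = -0.0386 eV.

-0.0386 eV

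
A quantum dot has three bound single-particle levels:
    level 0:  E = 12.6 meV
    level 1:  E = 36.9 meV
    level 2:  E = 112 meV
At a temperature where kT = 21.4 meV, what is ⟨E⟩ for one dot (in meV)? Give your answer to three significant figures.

19.2 meV

Eᵢ/kT = 0.58879, 1.7243, 5.2336.
Z = Σ e^(−Eᵢ/kT) = e^(−0.58879) + e^(−1.7243) + e^(−5.2336) = 0.55500 + 0.17830 + 0.0053343 = 0.73863.
⟨E⟩ = Σ Eᵢ e^(−Eᵢ/kT) / Z = (12.6·0.55500 + 36.9·0.17830 + 112·0.0053343) / 0.73863 = 19.2 meV.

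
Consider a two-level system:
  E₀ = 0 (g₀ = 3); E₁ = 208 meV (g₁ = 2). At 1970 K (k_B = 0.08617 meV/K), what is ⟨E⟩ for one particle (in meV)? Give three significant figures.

34.1 meV

k_BT = 0.08617 × 1970 K = 169.75 meV.
Eᵢ/kT = 0, 1.2253.
Z = Σ gᵢe^(−Eᵢ/kT) = 3·e^(−0) + 2·e^(−1.2253) = 3.0000 + 0.58734 = 3.5873.
⟨E⟩ = Σ Eᵢ gᵢe^(−Eᵢ/kT) / Z = (0·3.0000 + 208·0.58734) / 3.5873 = 34.1 meV.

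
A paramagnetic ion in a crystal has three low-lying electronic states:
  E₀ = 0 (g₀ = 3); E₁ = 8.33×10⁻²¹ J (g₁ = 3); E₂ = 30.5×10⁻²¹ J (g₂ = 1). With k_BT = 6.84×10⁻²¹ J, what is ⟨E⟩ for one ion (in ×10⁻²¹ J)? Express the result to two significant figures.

Eᵢ/kT = 0, 1.218, 4.459.
Z = Σ gᵢe^(−Eᵢ/kT) = 3·e^(−0) + 3·e^(−1.218) + 1·e^(−4.459) = 3.000 + 0.8875 + 0.01157 = 3.899.
⟨E⟩ = Σ Eᵢ gᵢe^(−Eᵢ/kT) / Z = (0·3.000 + 8.33·0.8875 + 30.5·0.01157) / 3.899 = 2.0 ×10⁻²¹ J.

2.0 ×10⁻²¹ J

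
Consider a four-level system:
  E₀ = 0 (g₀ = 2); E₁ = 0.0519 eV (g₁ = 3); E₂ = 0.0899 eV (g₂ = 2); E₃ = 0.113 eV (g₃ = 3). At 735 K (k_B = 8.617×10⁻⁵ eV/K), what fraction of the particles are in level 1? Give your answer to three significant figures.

k_BT = 8.617×10⁻⁵ × 735 K = 0.063335 eV.
Eᵢ/kT = 0, 0.81945, 1.4194, 1.7842.
Z = Σ gᵢe^(−Eᵢ/kT) = 2·e^(−0) + 3·e^(−0.81945) + 2·e^(−1.4194) + 3·e^(−1.7842) = 2.0000 + 1.3220 + 0.48372 + 0.50379 = 4.3095.
P₁ = g₁ e^(−E₁/kT) / Z = 1.3220/4.3095 = 0.307.

0.307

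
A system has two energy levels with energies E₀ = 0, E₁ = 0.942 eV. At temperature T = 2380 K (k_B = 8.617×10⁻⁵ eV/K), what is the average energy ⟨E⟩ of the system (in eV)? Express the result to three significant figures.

k_BT = 8.617×10⁻⁵ × 2380 K = 0.20508 eV.
Eᵢ/kT = 0, 4.5933.
Z = Σ e^(−Eᵢ/kT) = e^(−0) + e^(−4.5933) = 1.0000 + 0.010119 = 1.0101.
⟨E⟩ = Σ Eᵢ e^(−Eᵢ/kT) / Z = (0·1.0000 + 0.942·0.010119) / 1.0101 = 0.00944 eV.

0.00944 eV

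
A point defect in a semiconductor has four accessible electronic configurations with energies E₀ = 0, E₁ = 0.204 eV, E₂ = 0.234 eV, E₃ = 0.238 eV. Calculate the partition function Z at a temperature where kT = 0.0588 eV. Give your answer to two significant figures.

Eᵢ/kT = 0, 3.469, 3.980, 4.048.
Z = Σ e^(−Eᵢ/kT) = e^(−0) + e^(−3.469) + e^(−3.980) + e^(−4.048) = 1.000 + 0.03115 + 0.01869 + 0.01746 = 1.067.

Z = 1.1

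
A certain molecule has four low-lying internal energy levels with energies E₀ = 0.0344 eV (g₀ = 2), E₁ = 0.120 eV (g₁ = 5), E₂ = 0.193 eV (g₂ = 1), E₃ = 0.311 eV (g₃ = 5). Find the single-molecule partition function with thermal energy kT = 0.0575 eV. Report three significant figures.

Eᵢ/kT = 0.59826, 2.0870, 3.3565, 5.4087.
Z = Σ gᵢe^(−Eᵢ/kT) = 2·e^(−0.59826) + 5·e^(−2.0870) + 1·e^(−3.3565) + 5·e^(−5.4087) = 1.0995 + 0.62029 + 0.034857 + 0.022387 = 1.7770.

Z = 1.78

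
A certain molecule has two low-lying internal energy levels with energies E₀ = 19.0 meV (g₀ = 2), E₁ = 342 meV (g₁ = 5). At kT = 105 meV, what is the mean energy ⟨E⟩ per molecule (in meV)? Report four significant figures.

52.40 meV

Eᵢ/kT = 0.180952, 3.25714.
Z = Σ gᵢe^(−Eᵢ/kT) = 2·e^(−0.180952) + 5·e^(−3.25714) = 1.66895 + 0.192492 = 1.86144.
⟨E⟩ = Σ Eᵢ gᵢe^(−Eᵢ/kT) / Z = (19.0·1.66895 + 342·0.192492) / 1.86144 = 52.40 meV.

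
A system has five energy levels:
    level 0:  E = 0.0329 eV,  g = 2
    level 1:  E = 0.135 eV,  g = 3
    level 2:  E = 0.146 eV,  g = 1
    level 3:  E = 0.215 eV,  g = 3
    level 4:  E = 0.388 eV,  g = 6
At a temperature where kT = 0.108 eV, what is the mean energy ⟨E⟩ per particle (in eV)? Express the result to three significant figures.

0.112 eV

Eᵢ/kT = 0.30463, 1.2500, 1.3519, 1.9907, 3.5926.
Z = Σ gᵢe^(−Eᵢ/kT) = 2·e^(−0.30463) + 3·e^(−1.2500) + 1·e^(−1.3519) + 3·e^(−1.9907) + 6·e^(−3.5926) = 1.4748 + 0.85951 + 0.25875 + 0.40980 + 0.16516 = 3.1680.
⟨E⟩ = Σ Eᵢ gᵢe^(−Eᵢ/kT) / Z = (0.0329·1.4748 + 0.135·0.85951 + 0.146·0.25875 + 0.215·0.40980 + 0.388·0.16516) / 3.1680 = 0.112 eV.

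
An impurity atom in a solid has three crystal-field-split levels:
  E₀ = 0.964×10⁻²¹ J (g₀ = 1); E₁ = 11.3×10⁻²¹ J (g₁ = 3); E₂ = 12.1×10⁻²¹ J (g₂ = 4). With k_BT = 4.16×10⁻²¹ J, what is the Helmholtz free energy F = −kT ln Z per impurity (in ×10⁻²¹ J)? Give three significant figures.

-0.792 ×10⁻²¹ J

Eᵢ/kT = 0.23173, 2.7163, 2.9087.
Z = Σ gᵢe^(−Eᵢ/kT) = 1·e^(−0.23173) + 3·e^(−2.7163) + 4·e^(−2.9087) = 0.79316 + 0.19836 + 0.21819 = 1.2097.
F = −kT ln Z = −4.16 × ln(1.2097) = −4.16 × 0.19037 = -0.792 ×10⁻²¹ J.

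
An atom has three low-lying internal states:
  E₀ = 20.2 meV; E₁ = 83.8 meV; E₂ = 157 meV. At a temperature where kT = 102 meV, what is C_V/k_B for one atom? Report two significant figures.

0.23

Eᵢ/kT = 0.1980, 0.8216, 1.539.
Z = Σ e^(−Eᵢ/kT) = e^(−0.1980) + e^(−0.8216) + e^(−1.539) = 0.8204 + 0.4397 + 0.2146 = 1.475.
⟨E⟩ = 59.06 meV, ⟨E²⟩ = 5907 meV².
C_V/k_B = (⟨E²⟩ − ⟨E⟩²)/(kT)² = (5907 − 3488)/10400 = 0.23.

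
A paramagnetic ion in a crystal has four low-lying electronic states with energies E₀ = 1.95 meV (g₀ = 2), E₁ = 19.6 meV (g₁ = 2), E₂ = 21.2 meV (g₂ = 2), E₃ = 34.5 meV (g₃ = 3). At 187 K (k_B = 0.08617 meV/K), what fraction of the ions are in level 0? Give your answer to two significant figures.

0.54

k_BT = 0.08617 × 187 K = 16.11 meV.
Eᵢ/kT = 0.1210, 1.217, 1.316, 2.142.
Z = Σ gᵢe^(−Eᵢ/kT) = 2·e^(−0.1210) + 2·e^(−1.217) + 2·e^(−1.316) + 3·e^(−2.142) = 1.772 + 0.5922 + 0.5364 + 0.3523 = 3.253.
P₀ = g₀ e^(−E₀/kT) / Z = 1.772/3.253 = 0.54.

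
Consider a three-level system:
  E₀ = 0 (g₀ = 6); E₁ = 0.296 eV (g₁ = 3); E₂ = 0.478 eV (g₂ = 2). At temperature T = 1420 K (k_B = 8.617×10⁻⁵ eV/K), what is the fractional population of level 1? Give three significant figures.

0.0423

k_BT = 8.617×10⁻⁵ × 1420 K = 0.12236 eV.
Eᵢ/kT = 0, 2.4191, 3.9065.
Z = Σ gᵢe^(−Eᵢ/kT) = 6·e^(−0) + 3·e^(−2.4191) + 2·e^(−3.9065) = 6.0000 + 0.26701 + 0.040222 = 6.3072.
P₁ = g₁ e^(−E₁/kT) / Z = 0.26701/6.3072 = 0.0423.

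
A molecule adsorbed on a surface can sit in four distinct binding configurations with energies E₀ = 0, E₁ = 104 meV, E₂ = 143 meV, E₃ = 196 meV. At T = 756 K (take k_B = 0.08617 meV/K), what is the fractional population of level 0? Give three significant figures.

k_BT = 0.08617 × 756 K = 65.145 meV.
Eᵢ/kT = 0, 1.5964, 2.1951, 3.0087.
Z = Σ e^(−Eᵢ/kT) = e^(−0) + e^(−1.5964) + e^(−2.1951) + e^(−3.0087) = 1.0000 + 0.20262 + 0.11135 + 0.049356 = 1.3633.
P₀ = e^(−E₀/kT) / Z = 1.0000/1.3633 = 0.734.

0.734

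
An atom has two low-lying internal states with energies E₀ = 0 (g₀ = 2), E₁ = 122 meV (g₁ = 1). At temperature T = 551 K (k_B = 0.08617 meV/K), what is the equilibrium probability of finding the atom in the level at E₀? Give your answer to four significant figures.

0.9631

k_BT = 0.08617 × 551 K = 47.4797 meV.
Eᵢ/kT = 0, 2.56952.
Z = Σ gᵢe^(−Eᵢ/kT) = 2·e^(−0) + 1·e^(−2.56952) = 2.00000 + 0.0765723 = 2.07657.
P₀ = g₀ e^(−E₀/kT) / Z = 2.00000/2.07657 = 0.9631.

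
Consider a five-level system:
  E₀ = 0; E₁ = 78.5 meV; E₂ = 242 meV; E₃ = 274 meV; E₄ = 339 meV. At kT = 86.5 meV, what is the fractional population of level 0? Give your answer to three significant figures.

Eᵢ/kT = 0, 0.90751, 2.7977, 3.1676, 3.9191.
Z = Σ e^(−Eᵢ/kT) = e^(−0) + e^(−0.90751) + e^(−2.7977) + e^(−3.1676) + e^(−3.9191) = 1.0000 + 0.40353 + 0.060950 + 0.042105 + 0.019859 = 1.5264.
P₀ = e^(−E₀/kT) / Z = 1.0000/1.5264 = 0.655.

0.655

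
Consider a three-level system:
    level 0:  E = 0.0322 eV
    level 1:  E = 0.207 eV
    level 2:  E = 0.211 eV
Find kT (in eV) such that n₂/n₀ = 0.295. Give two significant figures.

0.15 eV

n₂/n₀ = exp[−(E₂−E₀)/kT] = 0.295.
⇒ (E₂−E₀)/kT = ln(1/0.295) = ln(3.390) = 1.221.
kT = 0.1788 eV / 1.221 = 0.15 eV.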